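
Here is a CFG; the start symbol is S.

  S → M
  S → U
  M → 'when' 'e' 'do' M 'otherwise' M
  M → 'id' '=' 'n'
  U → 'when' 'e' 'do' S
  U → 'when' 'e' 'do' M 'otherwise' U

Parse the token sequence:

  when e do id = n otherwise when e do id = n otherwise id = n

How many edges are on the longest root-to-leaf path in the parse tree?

[S [M when e do [M id = n] otherwise [M when e do [M id = n] otherwise [M id = n]]]]

4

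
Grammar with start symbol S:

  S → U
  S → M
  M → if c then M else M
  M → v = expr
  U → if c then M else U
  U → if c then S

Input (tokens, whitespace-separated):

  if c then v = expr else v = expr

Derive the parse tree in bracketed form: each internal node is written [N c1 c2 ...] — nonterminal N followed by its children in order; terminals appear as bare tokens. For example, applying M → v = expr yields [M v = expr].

S
M
if c then M else M
if c then v = expr else M
if c then v = expr else v = expr

[S [M if c then [M v = expr] else [M v = expr]]]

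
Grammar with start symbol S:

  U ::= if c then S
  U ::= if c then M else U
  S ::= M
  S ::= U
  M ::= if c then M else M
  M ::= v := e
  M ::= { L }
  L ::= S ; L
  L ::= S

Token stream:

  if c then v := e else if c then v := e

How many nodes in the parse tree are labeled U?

2

[S [U if c then [M v := e] else [U if c then [S [M v := e]]]]]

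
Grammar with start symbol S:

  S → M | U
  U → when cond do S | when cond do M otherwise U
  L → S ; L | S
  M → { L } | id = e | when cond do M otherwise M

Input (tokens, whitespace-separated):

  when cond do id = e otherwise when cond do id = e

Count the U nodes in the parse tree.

[S [U when cond do [M id = e] otherwise [U when cond do [S [M id = e]]]]]

2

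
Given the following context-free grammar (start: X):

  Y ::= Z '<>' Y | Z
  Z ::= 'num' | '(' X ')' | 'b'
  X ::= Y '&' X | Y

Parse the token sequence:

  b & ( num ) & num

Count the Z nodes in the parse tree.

4

[X [Y [Z b]] & [X [Y [Z ( [X [Y [Z num]]] )]] & [X [Y [Z num]]]]]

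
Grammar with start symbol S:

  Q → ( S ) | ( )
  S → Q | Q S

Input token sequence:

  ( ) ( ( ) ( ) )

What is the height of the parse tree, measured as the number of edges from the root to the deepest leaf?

6

[S [Q ( )] [S [Q ( [S [Q ( )] [S [Q ( )]]] )]]]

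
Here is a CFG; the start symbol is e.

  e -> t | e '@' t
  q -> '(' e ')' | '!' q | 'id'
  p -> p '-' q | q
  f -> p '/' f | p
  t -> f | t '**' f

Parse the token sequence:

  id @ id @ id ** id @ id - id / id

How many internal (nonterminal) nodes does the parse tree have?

[e [e [e [e [t [f [p [q id]]]]] @ [t [f [p [q id]]]]] @ [t [t [f [p [q id]]]] ** [f [p [q id]]]]] @ [t [f [p [p [q id]] - [q id]] / [f [p [q id]]]]]]

29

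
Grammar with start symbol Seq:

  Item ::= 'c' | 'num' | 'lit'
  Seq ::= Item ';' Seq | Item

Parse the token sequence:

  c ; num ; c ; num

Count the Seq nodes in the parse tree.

[Seq [Item c] ; [Seq [Item num] ; [Seq [Item c] ; [Seq [Item num]]]]]

4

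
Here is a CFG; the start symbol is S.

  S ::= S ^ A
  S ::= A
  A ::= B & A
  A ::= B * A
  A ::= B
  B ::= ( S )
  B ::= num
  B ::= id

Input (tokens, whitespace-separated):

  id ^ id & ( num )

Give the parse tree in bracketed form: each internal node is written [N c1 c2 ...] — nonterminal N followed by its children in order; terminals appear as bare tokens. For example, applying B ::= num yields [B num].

S
S ^ A
A ^ A
B ^ A
id ^ A
id ^ B & A
id ^ id & A
id ^ id & B
id ^ id & ( S )
id ^ id & ( A )
id ^ id & ( B )
id ^ id & ( num )

[S [S [A [B id]]] ^ [A [B id] & [A [B ( [S [A [B num]]] )]]]]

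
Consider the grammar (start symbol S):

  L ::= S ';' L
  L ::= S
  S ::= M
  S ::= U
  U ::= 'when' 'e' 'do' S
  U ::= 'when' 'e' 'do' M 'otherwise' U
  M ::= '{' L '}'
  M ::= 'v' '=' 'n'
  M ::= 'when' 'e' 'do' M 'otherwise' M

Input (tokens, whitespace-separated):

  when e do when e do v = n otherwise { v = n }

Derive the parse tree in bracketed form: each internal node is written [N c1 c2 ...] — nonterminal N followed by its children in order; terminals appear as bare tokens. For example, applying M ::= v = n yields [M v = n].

[S [U when e do [S [M when e do [M v = n] otherwise [M { [L [S [M v = n]]] }]]]]]

S
U
when e do S
when e do M
when e do when e do M otherwise M
when e do when e do v = n otherwise M
when e do when e do v = n otherwise { L }
when e do when e do v = n otherwise { S }
when e do when e do v = n otherwise { M }
when e do when e do v = n otherwise { v = n }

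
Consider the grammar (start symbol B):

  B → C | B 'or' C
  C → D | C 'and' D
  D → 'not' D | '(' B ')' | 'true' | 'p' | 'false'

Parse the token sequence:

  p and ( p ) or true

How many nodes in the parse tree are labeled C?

[B [B [C [C [D p]] and [D ( [B [C [D p]]] )]]] or [C [D true]]]

4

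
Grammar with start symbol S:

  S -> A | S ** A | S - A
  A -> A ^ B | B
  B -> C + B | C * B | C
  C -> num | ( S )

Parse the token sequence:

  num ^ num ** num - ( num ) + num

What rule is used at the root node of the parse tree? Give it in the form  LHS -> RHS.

[S [S [S [A [A [B [C num]]] ^ [B [C num]]]] ** [A [B [C num]]]] - [A [B [C ( [S [A [B [C num]]]] )] + [B [C num]]]]]

S -> S - A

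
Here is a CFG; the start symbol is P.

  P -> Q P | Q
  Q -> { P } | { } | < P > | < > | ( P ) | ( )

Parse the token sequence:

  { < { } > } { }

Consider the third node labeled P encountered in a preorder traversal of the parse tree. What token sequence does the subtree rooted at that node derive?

{ }

[P [Q { [P [Q < [P [Q { }]] >]] }] [P [Q { }]]]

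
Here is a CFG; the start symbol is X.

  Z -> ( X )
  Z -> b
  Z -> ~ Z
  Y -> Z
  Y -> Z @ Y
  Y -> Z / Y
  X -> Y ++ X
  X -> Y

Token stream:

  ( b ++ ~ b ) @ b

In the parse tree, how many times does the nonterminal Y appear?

4

[X [Y [Z ( [X [Y [Z b]] ++ [X [Y [Z ~ [Z b]]]]] )] @ [Y [Z b]]]]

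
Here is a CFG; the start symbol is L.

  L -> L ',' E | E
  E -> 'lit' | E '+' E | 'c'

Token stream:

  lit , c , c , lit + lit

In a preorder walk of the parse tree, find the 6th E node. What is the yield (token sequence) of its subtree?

[L [L [L [L [E lit]] , [E c]] , [E c]] , [E [E lit] + [E lit]]]

lit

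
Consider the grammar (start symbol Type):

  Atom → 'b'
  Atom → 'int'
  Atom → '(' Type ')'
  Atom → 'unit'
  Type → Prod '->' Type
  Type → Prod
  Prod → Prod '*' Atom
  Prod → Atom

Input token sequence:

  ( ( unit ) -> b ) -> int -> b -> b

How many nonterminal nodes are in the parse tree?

[Type [Prod [Atom ( [Type [Prod [Atom ( [Type [Prod [Atom unit]]] )]] -> [Type [Prod [Atom b]]]] )]] -> [Type [Prod [Atom int]] -> [Type [Prod [Atom b]] -> [Type [Prod [Atom b]]]]]]

21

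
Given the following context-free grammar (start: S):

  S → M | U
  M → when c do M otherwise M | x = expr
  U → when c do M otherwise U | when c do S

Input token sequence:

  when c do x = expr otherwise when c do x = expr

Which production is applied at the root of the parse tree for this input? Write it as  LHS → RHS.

S → U

[S [U when c do [M x = expr] otherwise [U when c do [S [M x = expr]]]]]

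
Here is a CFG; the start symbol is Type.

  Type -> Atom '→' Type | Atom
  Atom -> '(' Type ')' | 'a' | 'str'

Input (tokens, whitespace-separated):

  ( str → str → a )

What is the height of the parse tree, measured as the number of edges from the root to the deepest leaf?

6

[Type [Atom ( [Type [Atom str] → [Type [Atom str] → [Type [Atom a]]]] )]]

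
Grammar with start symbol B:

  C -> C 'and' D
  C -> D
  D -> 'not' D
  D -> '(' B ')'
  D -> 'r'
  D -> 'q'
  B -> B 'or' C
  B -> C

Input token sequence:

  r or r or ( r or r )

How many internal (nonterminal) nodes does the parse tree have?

15

[B [B [B [C [D r]]] or [C [D r]]] or [C [D ( [B [B [C [D r]]] or [C [D r]]] )]]]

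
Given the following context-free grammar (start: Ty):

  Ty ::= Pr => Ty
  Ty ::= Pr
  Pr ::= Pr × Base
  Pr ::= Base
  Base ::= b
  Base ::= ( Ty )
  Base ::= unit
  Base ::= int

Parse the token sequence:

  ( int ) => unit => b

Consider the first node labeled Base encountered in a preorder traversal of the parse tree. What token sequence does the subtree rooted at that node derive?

( int )

[Ty [Pr [Base ( [Ty [Pr [Base int]]] )]] => [Ty [Pr [Base unit]] => [Ty [Pr [Base b]]]]]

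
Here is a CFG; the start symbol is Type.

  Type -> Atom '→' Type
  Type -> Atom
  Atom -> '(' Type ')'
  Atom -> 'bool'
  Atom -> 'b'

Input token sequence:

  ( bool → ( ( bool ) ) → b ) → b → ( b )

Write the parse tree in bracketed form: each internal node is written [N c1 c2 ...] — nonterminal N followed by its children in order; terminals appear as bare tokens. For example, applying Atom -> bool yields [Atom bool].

[Type [Atom ( [Type [Atom bool] → [Type [Atom ( [Type [Atom ( [Type [Atom bool]] )]] )] → [Type [Atom b]]]] )] → [Type [Atom b] → [Type [Atom ( [Type [Atom b]] )]]]]

Type
Atom → Type
( Type ) → Type
( Atom → Type ) → Type
( bool → Type ) → Type
( bool → Atom → Type ) → Type
( bool → ( Type ) → Type ) → Type
( bool → ( Atom ) → Type ) → Type
( bool → ( ( Type ) ) → Type ) → Type
( bool → ( ( Atom ) ) → Type ) → Type
( bool → ( ( bool ) ) → Type ) → Type
( bool → ( ( bool ) ) → Atom ) → Type
( bool → ( ( bool ) ) → b ) → Type
( bool → ( ( bool ) ) → b ) → Atom → Type
( bool → ( ( bool ) ) → b ) → b → Type
( bool → ( ( bool ) ) → b ) → b → Atom
( bool → ( ( bool ) ) → b ) → b → ( Type )
( bool → ( ( bool ) ) → b ) → b → ( Atom )
( bool → ( ( bool ) ) → b ) → b → ( b )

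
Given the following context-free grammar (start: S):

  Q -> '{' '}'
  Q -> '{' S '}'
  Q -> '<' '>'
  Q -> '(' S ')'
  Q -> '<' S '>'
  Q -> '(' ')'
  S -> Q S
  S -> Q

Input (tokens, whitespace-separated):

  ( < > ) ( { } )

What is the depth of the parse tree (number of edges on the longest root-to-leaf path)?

[S [Q ( [S [Q < >]] )] [S [Q ( [S [Q { }]] )]]]

5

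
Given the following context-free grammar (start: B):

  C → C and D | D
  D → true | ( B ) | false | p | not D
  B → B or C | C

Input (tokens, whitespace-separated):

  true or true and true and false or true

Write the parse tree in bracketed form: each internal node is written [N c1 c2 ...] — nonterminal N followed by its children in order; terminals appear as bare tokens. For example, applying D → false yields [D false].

[B [B [B [C [D true]]] or [C [C [C [D true]] and [D true]] and [D false]]] or [C [D true]]]

B
B or C
B or C or C
C or C or C
D or C or C
true or C or C
true or C and D or C
true or C and D and D or C
true or D and D and D or C
true or true and D and D or C
true or true and true and D or C
true or true and true and false or C
true or true and true and false or D
true or true and true and false or true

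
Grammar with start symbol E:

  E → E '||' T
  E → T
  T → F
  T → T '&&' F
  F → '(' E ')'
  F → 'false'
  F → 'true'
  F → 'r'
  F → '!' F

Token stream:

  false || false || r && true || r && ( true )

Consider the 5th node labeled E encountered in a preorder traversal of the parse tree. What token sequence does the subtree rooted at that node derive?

true

[E [E [E [E [T [F false]]] || [T [F false]]] || [T [T [F r]] && [F true]]] || [T [T [F r]] && [F ( [E [T [F true]]] )]]]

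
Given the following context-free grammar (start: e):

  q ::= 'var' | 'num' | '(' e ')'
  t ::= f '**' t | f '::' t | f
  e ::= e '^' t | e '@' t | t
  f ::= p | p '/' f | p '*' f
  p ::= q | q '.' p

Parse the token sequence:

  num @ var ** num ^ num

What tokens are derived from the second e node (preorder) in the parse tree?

[e [e [e [t [f [p [q num]]]]] @ [t [f [p [q var]]] ** [t [f [p [q num]]]]]] ^ [t [f [p [q num]]]]]

num @ var ** num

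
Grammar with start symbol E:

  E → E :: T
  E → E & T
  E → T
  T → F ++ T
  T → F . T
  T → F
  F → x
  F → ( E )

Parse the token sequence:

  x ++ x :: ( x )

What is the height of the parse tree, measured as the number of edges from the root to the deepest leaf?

[E [E [T [F x] ++ [T [F x]]]] :: [T [F ( [E [T [F x]]] )]]]

6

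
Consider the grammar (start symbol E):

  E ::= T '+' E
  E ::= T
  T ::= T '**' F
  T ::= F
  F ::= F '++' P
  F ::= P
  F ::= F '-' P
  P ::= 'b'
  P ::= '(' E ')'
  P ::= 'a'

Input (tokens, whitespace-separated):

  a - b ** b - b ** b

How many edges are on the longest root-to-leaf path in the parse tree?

7

[E [T [T [T [F [F [P a]] - [P b]]] ** [F [F [P b]] - [P b]]] ** [F [P b]]]]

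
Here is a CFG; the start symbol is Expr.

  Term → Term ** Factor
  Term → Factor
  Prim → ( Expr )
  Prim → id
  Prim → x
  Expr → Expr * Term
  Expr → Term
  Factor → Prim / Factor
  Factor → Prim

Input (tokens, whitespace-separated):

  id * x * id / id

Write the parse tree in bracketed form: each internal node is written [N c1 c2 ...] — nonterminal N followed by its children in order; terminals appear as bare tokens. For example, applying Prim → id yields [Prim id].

Expr
Expr * Term
Expr * Term * Term
Term * Term * Term
Factor * Term * Term
Prim * Term * Term
id * Term * Term
id * Factor * Term
id * Prim * Term
id * x * Term
id * x * Factor
id * x * Prim / Factor
id * x * id / Factor
id * x * id / Prim
id * x * id / id

[Expr [Expr [Expr [Term [Factor [Prim id]]]] * [Term [Factor [Prim x]]]] * [Term [Factor [Prim id] / [Factor [Prim id]]]]]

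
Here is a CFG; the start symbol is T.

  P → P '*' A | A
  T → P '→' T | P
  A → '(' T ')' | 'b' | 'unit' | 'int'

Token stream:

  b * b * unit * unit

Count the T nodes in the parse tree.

1

[T [P [P [P [P [A b]] * [A b]] * [A unit]] * [A unit]]]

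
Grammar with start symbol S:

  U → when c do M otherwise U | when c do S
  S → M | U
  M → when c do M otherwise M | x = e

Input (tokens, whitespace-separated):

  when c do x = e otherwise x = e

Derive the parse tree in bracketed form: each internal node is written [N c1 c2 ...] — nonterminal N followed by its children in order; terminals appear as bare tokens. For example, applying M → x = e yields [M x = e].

[S [M when c do [M x = e] otherwise [M x = e]]]

S
M
when c do M otherwise M
when c do x = e otherwise M
when c do x = e otherwise x = e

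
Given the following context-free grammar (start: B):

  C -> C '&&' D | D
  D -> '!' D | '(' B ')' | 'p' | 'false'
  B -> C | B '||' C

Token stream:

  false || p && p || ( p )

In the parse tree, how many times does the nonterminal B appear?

4

[B [B [B [C [D false]]] || [C [C [D p]] && [D p]]] || [C [D ( [B [C [D p]]] )]]]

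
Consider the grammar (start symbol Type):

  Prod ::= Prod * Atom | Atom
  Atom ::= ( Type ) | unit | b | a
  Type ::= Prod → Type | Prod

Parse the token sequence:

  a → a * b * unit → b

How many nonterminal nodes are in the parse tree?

13

[Type [Prod [Atom a]] → [Type [Prod [Prod [Prod [Atom a]] * [Atom b]] * [Atom unit]] → [Type [Prod [Atom b]]]]]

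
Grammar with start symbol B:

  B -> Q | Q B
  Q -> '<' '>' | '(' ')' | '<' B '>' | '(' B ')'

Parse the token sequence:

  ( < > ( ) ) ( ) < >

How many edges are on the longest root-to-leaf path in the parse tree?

5

[B [Q ( [B [Q < >] [B [Q ( )]]] )] [B [Q ( )] [B [Q < >]]]]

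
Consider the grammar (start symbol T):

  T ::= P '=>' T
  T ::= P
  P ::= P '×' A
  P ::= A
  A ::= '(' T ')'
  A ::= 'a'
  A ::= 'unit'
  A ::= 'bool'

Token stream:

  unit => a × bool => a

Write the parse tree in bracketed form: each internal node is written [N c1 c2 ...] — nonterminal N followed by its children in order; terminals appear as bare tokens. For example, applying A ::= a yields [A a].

[T [P [A unit]] => [T [P [P [A a]] × [A bool]] => [T [P [A a]]]]]

T
P => T
A => T
unit => T
unit => P => T
unit => P × A => T
unit => A × A => T
unit => a × A => T
unit => a × bool => T
unit => a × bool => P
unit => a × bool => A
unit => a × bool => a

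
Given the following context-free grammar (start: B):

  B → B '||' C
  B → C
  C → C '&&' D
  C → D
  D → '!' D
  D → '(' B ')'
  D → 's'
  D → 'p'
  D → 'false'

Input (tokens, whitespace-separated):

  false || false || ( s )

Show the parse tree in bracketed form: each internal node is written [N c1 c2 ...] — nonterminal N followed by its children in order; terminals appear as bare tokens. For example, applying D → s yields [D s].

[B [B [B [C [D false]]] || [C [D false]]] || [C [D ( [B [C [D s]]] )]]]

B
B || C
B || C || C
C || C || C
D || C || C
false || C || C
false || D || C
false || false || C
false || false || D
false || false || ( B )
false || false || ( C )
false || false || ( D )
false || false || ( s )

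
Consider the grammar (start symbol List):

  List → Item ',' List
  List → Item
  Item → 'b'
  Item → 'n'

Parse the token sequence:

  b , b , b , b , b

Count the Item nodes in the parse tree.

[List [Item b] , [List [Item b] , [List [Item b] , [List [Item b] , [List [Item b]]]]]]

5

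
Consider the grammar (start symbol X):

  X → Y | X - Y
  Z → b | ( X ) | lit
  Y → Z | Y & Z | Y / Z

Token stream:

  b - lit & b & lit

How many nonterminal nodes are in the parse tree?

[X [X [Y [Z b]]] - [Y [Y [Y [Z lit]] & [Z b]] & [Z lit]]]

10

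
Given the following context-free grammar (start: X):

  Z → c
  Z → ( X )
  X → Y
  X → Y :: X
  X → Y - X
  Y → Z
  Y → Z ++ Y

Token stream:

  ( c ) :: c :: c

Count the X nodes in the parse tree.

[X [Y [Z ( [X [Y [Z c]]] )]] :: [X [Y [Z c]] :: [X [Y [Z c]]]]]

4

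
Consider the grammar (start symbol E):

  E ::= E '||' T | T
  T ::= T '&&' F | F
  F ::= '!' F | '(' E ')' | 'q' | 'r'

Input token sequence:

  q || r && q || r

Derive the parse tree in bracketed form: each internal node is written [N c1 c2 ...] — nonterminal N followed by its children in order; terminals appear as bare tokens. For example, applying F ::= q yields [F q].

E
E || T
E || T || T
T || T || T
F || T || T
q || T || T
q || T && F || T
q || F && F || T
q || r && F || T
q || r && q || T
q || r && q || F
q || r && q || r

[E [E [E [T [F q]]] || [T [T [F r]] && [F q]]] || [T [F r]]]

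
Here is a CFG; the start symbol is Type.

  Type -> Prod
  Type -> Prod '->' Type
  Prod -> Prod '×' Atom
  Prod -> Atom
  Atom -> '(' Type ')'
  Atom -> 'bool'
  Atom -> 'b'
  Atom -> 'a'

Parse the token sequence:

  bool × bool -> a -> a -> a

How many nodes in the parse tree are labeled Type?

[Type [Prod [Prod [Atom bool]] × [Atom bool]] -> [Type [Prod [Atom a]] -> [Type [Prod [Atom a]] -> [Type [Prod [Atom a]]]]]]

4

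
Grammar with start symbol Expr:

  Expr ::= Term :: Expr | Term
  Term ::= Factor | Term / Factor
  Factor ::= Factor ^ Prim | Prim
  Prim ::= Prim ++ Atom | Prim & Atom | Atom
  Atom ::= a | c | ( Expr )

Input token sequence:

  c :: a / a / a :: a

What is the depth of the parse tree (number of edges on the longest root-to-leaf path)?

[Expr [Term [Factor [Prim [Atom c]]]] :: [Expr [Term [Term [Term [Factor [Prim [Atom a]]]] / [Factor [Prim [Atom a]]]] / [Factor [Prim [Atom a]]]] :: [Expr [Term [Factor [Prim [Atom a]]]]]]]

8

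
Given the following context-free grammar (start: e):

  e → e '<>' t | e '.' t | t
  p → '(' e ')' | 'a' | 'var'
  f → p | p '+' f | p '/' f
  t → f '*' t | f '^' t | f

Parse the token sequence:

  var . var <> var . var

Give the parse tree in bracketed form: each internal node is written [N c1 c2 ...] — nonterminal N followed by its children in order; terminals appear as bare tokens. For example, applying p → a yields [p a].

[e [e [e [e [t [f [p var]]]] . [t [f [p var]]]] <> [t [f [p var]]]] . [t [f [p var]]]]

e
e . t
e <> t . t
e . t <> t . t
t . t <> t . t
f . t <> t . t
p . t <> t . t
var . t <> t . t
var . f <> t . t
var . p <> t . t
var . var <> t . t
var . var <> f . t
var . var <> p . t
var . var <> var . t
var . var <> var . f
var . var <> var . p
var . var <> var . var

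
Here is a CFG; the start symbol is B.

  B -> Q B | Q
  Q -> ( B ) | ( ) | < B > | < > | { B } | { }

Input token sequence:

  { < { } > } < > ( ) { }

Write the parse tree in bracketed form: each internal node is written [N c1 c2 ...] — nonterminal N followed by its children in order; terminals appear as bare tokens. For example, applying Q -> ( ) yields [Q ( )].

[B [Q { [B [Q < [B [Q { }]] >]] }] [B [Q < >] [B [Q ( )] [B [Q { }]]]]]

B
Q B
{ B } B
{ Q } B
{ < B > } B
{ < Q > } B
{ < { } > } B
{ < { } > } Q B
{ < { } > } < > B
{ < { } > } < > Q B
{ < { } > } < > ( ) B
{ < { } > } < > ( ) Q
{ < { } > } < > ( ) { }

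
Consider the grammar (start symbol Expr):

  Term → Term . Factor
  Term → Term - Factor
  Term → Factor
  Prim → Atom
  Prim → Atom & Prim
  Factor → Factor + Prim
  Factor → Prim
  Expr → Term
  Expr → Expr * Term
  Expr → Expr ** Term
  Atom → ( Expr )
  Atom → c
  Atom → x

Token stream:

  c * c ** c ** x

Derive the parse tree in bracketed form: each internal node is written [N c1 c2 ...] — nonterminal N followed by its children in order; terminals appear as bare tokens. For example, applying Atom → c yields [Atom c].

[Expr [Expr [Expr [Expr [Term [Factor [Prim [Atom c]]]]] * [Term [Factor [Prim [Atom c]]]]] ** [Term [Factor [Prim [Atom c]]]]] ** [Term [Factor [Prim [Atom x]]]]]

Expr
Expr ** Term
Expr ** Term ** Term
Expr * Term ** Term ** Term
Term * Term ** Term ** Term
Factor * Term ** Term ** Term
Prim * Term ** Term ** Term
Atom * Term ** Term ** Term
c * Term ** Term ** Term
c * Factor ** Term ** Term
c * Prim ** Term ** Term
c * Atom ** Term ** Term
c * c ** Term ** Term
c * c ** Factor ** Term
c * c ** Prim ** Term
c * c ** Atom ** Term
c * c ** c ** Term
c * c ** c ** Factor
c * c ** c ** Prim
c * c ** c ** Atom
c * c ** c ** x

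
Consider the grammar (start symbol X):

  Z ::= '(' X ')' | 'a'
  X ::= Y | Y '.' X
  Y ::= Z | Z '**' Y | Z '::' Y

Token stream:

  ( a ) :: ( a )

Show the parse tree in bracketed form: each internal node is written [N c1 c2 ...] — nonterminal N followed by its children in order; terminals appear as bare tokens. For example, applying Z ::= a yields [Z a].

X
Y
Z :: Y
( X ) :: Y
( Y ) :: Y
( Z ) :: Y
( a ) :: Y
( a ) :: Z
( a ) :: ( X )
( a ) :: ( Y )
( a ) :: ( Z )
( a ) :: ( a )

[X [Y [Z ( [X [Y [Z a]]] )] :: [Y [Z ( [X [Y [Z a]]] )]]]]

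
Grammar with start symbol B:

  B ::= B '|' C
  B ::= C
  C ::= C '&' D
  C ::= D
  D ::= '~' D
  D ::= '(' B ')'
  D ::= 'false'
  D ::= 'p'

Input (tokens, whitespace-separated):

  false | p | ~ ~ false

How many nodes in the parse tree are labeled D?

5

[B [B [B [C [D false]]] | [C [D p]]] | [C [D ~ [D ~ [D false]]]]]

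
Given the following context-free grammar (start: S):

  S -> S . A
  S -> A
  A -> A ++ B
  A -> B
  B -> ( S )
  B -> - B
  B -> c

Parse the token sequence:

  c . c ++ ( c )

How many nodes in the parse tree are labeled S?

[S [S [A [B c]]] . [A [A [B c]] ++ [B ( [S [A [B c]]] )]]]

3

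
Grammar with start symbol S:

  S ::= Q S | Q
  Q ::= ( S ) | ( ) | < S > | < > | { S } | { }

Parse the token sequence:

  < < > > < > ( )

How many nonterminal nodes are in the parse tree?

[S [Q < [S [Q < >]] >] [S [Q < >] [S [Q ( )]]]]

8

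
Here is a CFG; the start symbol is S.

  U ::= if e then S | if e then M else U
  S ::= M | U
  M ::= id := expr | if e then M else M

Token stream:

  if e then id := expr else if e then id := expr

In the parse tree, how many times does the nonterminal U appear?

2

[S [U if e then [M id := expr] else [U if e then [S [M id := expr]]]]]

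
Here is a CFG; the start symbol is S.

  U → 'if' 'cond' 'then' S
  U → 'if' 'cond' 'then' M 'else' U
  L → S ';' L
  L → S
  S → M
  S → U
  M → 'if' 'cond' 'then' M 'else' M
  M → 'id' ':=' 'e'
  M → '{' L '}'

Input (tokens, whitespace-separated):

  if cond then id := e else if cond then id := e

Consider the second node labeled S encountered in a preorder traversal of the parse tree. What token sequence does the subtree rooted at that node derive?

[S [U if cond then [M id := e] else [U if cond then [S [M id := e]]]]]

id := e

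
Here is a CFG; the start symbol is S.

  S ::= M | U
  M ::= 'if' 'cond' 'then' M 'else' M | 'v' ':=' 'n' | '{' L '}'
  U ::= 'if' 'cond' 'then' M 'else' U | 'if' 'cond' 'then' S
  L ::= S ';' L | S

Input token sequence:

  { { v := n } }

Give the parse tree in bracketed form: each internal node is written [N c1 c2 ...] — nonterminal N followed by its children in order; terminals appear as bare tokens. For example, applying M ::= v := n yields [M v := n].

[S [M { [L [S [M { [L [S [M v := n]]] }]]] }]]

S
M
{ L }
{ S }
{ M }
{ { L } }
{ { S } }
{ { M } }
{ { v := n } }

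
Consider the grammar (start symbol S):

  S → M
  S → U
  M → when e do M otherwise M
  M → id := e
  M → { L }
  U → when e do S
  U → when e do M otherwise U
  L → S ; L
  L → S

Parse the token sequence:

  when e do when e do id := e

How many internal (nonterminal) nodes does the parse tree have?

[S [U when e do [S [U when e do [S [M id := e]]]]]]

6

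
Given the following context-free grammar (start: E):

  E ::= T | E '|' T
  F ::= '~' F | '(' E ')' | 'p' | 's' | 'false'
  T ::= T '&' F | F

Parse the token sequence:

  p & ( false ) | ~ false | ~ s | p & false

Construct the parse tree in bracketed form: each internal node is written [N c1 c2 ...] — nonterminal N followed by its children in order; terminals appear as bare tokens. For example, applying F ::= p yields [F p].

E
E | T
E | T | T
E | T | T | T
T | T | T | T
T & F | T | T | T
F & F | T | T | T
p & F | T | T | T
p & ( E ) | T | T | T
p & ( T ) | T | T | T
p & ( F ) | T | T | T
p & ( false ) | T | T | T
p & ( false ) | F | T | T
p & ( false ) | ~ F | T | T
p & ( false ) | ~ false | T | T
p & ( false ) | ~ false | F | T
p & ( false ) | ~ false | ~ F | T
p & ( false ) | ~ false | ~ s | T
p & ( false ) | ~ false | ~ s | T & F
p & ( false ) | ~ false | ~ s | F & F
p & ( false ) | ~ false | ~ s | p & F
p & ( false ) | ~ false | ~ s | p & false

[E [E [E [E [T [T [F p]] & [F ( [E [T [F false]]] )]]] | [T [F ~ [F false]]]] | [T [F ~ [F s]]]] | [T [T [F p]] & [F false]]]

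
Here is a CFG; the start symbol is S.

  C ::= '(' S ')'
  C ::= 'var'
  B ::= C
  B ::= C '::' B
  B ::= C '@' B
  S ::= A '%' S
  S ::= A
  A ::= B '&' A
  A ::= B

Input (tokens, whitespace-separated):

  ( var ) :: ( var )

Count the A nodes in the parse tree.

3

[S [A [B [C ( [S [A [B [C var]]]] )] :: [B [C ( [S [A [B [C var]]]] )]]]]]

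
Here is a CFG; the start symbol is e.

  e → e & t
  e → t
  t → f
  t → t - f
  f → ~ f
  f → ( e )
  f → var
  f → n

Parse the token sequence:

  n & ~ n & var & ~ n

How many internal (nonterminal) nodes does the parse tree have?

[e [e [e [e [t [f n]]] & [t [f ~ [f n]]]] & [t [f var]]] & [t [f ~ [f n]]]]

14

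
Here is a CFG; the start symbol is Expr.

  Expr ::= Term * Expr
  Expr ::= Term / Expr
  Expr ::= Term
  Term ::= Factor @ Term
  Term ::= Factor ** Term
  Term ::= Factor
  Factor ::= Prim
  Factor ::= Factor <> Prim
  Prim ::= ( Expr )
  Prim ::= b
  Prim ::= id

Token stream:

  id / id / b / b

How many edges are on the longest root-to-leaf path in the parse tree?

[Expr [Term [Factor [Prim id]]] / [Expr [Term [Factor [Prim id]]] / [Expr [Term [Factor [Prim b]]] / [Expr [Term [Factor [Prim b]]]]]]]

7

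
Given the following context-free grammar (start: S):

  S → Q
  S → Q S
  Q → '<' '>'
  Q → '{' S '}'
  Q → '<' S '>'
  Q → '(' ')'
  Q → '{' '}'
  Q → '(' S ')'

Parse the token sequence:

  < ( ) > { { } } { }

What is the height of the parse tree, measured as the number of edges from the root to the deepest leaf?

5

[S [Q < [S [Q ( )]] >] [S [Q { [S [Q { }]] }] [S [Q { }]]]]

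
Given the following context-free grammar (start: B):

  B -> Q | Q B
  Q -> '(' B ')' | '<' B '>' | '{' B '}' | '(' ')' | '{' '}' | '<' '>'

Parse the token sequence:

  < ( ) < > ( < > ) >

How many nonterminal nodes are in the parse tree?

10

[B [Q < [B [Q ( )] [B [Q < >] [B [Q ( [B [Q < >]] )]]]] >]]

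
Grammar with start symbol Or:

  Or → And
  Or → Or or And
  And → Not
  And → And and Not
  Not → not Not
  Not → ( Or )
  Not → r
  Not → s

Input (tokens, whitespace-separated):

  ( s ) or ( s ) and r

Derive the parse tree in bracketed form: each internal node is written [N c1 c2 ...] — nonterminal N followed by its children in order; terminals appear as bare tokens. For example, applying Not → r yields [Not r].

[Or [Or [And [Not ( [Or [And [Not s]]] )]]] or [And [And [Not ( [Or [And [Not s]]] )]] and [Not r]]]

Or
Or or And
And or And
Not or And
( Or ) or And
( And ) or And
( Not ) or And
( s ) or And
( s ) or And and Not
( s ) or Not and Not
( s ) or ( Or ) and Not
( s ) or ( And ) and Not
( s ) or ( Not ) and Not
( s ) or ( s ) and Not
( s ) or ( s ) and r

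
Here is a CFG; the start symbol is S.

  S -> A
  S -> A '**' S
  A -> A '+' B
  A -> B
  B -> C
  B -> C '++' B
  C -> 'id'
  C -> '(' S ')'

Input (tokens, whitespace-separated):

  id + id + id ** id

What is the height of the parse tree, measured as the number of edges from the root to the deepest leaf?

[S [A [A [A [B [C id]]] + [B [C id]]] + [B [C id]]] ** [S [A [B [C id]]]]]

6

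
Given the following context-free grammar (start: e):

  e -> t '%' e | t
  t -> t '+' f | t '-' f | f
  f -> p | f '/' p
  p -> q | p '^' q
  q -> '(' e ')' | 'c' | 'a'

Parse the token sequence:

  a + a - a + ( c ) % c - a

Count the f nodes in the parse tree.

[e [t [t [t [t [f [p [q a]]]] + [f [p [q a]]]] - [f [p [q a]]]] + [f [p [q ( [e [t [f [p [q c]]]]] )]]]] % [e [t [t [f [p [q c]]]] - [f [p [q a]]]]]]

7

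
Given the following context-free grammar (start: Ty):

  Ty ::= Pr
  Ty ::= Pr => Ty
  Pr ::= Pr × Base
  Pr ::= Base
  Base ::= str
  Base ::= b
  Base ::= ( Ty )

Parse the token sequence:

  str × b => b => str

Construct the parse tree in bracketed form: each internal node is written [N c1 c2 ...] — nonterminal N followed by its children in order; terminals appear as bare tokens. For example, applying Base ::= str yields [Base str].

[Ty [Pr [Pr [Base str]] × [Base b]] => [Ty [Pr [Base b]] => [Ty [Pr [Base str]]]]]

Ty
Pr => Ty
Pr × Base => Ty
Base × Base => Ty
str × Base => Ty
str × b => Ty
str × b => Pr => Ty
str × b => Base => Ty
str × b => b => Ty
str × b => b => Pr
str × b => b => Base
str × b => b => str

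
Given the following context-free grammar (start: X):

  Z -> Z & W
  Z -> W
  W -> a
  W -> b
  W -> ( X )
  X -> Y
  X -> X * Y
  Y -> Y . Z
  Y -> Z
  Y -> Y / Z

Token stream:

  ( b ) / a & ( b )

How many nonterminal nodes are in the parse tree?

[X [Y [Y [Z [W ( [X [Y [Z [W b]]]] )]]] / [Z [Z [W a]] & [W ( [X [Y [Z [W b]]]] )]]]]

17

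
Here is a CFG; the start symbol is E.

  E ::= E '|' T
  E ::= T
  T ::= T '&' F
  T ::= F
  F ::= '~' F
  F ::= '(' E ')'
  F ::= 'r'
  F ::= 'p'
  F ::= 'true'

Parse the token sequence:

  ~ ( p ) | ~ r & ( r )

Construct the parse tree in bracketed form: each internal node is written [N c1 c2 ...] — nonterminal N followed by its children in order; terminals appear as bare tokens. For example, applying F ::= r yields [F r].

[E [E [T [F ~ [F ( [E [T [F p]]] )]]]] | [T [T [F ~ [F r]]] & [F ( [E [T [F r]]] )]]]

E
E | T
T | T
F | T
~ F | T
~ ( E ) | T
~ ( T ) | T
~ ( F ) | T
~ ( p ) | T
~ ( p ) | T & F
~ ( p ) | F & F
~ ( p ) | ~ F & F
~ ( p ) | ~ r & F
~ ( p ) | ~ r & ( E )
~ ( p ) | ~ r & ( T )
~ ( p ) | ~ r & ( F )
~ ( p ) | ~ r & ( r )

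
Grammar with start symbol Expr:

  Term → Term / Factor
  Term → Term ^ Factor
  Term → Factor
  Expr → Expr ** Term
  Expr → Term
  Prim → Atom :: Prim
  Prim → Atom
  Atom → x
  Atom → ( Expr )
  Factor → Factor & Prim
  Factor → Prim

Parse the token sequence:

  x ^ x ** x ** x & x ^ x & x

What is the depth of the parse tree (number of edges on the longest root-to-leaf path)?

[Expr [Expr [Expr [Term [Term [Factor [Prim [Atom x]]]] ^ [Factor [Prim [Atom x]]]]] ** [Term [Factor [Prim [Atom x]]]]] ** [Term [Term [Factor [Factor [Prim [Atom x]]] & [Prim [Atom x]]]] ^ [Factor [Factor [Prim [Atom x]]] & [Prim [Atom x]]]]]

8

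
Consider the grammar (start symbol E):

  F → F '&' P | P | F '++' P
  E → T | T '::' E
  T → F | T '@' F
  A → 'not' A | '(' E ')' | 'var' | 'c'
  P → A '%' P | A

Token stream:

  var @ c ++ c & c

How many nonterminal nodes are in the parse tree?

15

[E [T [T [F [P [A var]]]] @ [F [F [F [P [A c]]] ++ [P [A c]]] & [P [A c]]]]]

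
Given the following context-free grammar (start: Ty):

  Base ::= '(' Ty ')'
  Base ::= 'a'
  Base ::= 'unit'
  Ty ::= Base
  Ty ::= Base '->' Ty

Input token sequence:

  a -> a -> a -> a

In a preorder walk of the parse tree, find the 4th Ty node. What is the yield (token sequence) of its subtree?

a

[Ty [Base a] -> [Ty [Base a] -> [Ty [Base a] -> [Ty [Base a]]]]]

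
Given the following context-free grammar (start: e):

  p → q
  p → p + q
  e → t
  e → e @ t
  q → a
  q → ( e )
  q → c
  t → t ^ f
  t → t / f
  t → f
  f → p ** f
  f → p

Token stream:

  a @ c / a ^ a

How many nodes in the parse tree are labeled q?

4

[e [e [t [f [p [q a]]]]] @ [t [t [t [f [p [q c]]]] / [f [p [q a]]]] ^ [f [p [q a]]]]]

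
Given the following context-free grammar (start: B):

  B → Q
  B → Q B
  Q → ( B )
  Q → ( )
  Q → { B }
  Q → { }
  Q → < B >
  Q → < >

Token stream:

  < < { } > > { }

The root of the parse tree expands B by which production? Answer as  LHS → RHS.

B → Q B

[B [Q < [B [Q < [B [Q { }]] >]] >] [B [Q { }]]]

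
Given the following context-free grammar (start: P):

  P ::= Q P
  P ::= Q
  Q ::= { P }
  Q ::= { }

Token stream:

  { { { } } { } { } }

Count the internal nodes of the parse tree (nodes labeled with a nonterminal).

10

[P [Q { [P [Q { [P [Q { }]] }] [P [Q { }] [P [Q { }]]]] }]]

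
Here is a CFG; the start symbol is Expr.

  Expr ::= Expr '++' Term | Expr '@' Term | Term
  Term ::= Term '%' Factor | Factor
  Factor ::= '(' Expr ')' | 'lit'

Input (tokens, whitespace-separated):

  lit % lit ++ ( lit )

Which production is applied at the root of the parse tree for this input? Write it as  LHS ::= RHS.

[Expr [Expr [Term [Term [Factor lit]] % [Factor lit]]] ++ [Term [Factor ( [Expr [Term [Factor lit]]] )]]]

Expr ::= Expr '++' Term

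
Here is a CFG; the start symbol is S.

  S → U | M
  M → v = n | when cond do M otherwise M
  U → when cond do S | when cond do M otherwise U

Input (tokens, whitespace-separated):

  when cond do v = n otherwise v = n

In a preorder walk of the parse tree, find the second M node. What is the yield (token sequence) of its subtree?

v = n

[S [M when cond do [M v = n] otherwise [M v = n]]]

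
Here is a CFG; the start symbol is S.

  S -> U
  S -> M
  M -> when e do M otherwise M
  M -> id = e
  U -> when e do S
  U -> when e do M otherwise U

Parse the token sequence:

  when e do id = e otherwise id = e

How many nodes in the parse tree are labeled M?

3

[S [M when e do [M id = e] otherwise [M id = e]]]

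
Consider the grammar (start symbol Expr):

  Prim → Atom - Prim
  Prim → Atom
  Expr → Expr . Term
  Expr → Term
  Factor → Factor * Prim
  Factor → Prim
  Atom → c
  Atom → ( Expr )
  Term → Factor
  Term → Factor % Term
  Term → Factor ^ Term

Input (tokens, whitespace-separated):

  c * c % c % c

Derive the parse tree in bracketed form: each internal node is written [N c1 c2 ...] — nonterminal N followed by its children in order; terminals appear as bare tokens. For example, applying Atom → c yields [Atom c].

Expr
Term
Factor % Term
Factor * Prim % Term
Prim * Prim % Term
Atom * Prim % Term
c * Prim % Term
c * Atom % Term
c * c % Term
c * c % Factor % Term
c * c % Prim % Term
c * c % Atom % Term
c * c % c % Term
c * c % c % Factor
c * c % c % Prim
c * c % c % Atom
c * c % c % c

[Expr [Term [Factor [Factor [Prim [Atom c]]] * [Prim [Atom c]]] % [Term [Factor [Prim [Atom c]]] % [Term [Factor [Prim [Atom c]]]]]]]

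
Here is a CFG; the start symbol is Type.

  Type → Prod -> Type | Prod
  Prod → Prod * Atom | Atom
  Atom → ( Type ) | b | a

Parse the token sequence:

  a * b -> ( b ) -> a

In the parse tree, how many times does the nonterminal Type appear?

[Type [Prod [Prod [Atom a]] * [Atom b]] -> [Type [Prod [Atom ( [Type [Prod [Atom b]]] )]] -> [Type [Prod [Atom a]]]]]

4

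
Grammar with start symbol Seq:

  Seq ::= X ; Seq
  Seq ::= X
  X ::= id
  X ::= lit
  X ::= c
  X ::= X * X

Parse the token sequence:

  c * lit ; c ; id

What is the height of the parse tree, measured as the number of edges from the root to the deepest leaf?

[Seq [X [X c] * [X lit]] ; [Seq [X c] ; [Seq [X id]]]]

4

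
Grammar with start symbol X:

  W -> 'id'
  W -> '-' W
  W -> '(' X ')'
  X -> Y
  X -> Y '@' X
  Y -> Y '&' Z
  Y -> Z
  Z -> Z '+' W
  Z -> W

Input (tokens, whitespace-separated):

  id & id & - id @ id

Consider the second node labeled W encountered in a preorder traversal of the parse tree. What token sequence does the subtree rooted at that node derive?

[X [Y [Y [Y [Z [W id]]] & [Z [W id]]] & [Z [W - [W id]]]] @ [X [Y [Z [W id]]]]]

id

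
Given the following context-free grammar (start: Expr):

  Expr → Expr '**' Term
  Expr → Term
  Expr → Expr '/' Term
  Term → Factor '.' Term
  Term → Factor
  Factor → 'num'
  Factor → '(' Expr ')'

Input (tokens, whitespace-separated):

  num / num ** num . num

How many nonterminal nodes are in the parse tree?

11

[Expr [Expr [Expr [Term [Factor num]]] / [Term [Factor num]]] ** [Term [Factor num] . [Term [Factor num]]]]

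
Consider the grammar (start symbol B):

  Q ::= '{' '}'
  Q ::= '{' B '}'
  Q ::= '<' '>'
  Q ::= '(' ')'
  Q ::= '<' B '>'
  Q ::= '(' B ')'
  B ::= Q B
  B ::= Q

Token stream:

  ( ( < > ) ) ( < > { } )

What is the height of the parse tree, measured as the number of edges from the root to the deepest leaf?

[B [Q ( [B [Q ( [B [Q < >]] )]] )] [B [Q ( [B [Q < >] [B [Q { }]]] )]]]

6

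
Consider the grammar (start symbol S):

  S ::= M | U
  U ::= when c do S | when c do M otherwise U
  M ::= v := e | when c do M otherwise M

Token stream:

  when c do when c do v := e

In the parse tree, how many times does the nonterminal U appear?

[S [U when c do [S [U when c do [S [M v := e]]]]]]

2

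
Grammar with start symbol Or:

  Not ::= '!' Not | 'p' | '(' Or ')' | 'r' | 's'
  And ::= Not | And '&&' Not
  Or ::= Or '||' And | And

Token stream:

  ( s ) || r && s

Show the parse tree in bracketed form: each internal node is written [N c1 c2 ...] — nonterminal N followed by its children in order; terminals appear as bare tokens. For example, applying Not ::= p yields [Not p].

Or
Or || And
And || And
Not || And
( Or ) || And
( And ) || And
( Not ) || And
( s ) || And
( s ) || And && Not
( s ) || Not && Not
( s ) || r && Not
( s ) || r && s

[Or [Or [And [Not ( [Or [And [Not s]]] )]]] || [And [And [Not r]] && [Not s]]]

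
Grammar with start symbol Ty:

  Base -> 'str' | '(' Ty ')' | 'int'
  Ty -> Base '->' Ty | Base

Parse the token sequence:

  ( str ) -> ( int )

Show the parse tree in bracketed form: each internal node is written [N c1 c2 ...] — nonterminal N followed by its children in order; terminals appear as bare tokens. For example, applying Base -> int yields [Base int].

[Ty [Base ( [Ty [Base str]] )] -> [Ty [Base ( [Ty [Base int]] )]]]

Ty
Base -> Ty
( Ty ) -> Ty
( Base ) -> Ty
( str ) -> Ty
( str ) -> Base
( str ) -> ( Ty )
( str ) -> ( Base )
( str ) -> ( int )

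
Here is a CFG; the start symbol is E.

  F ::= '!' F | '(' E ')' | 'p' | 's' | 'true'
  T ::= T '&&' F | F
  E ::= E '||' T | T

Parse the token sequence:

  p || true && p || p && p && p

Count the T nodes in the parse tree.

[E [E [E [T [F p]]] || [T [T [F true]] && [F p]]] || [T [T [T [F p]] && [F p]] && [F p]]]

6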